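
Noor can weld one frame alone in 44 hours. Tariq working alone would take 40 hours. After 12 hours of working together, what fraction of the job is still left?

47/110

Combined rate: 1/44 + 1/40 = (10 + 11)/440 = 21/440 per hour.
In 12 hours they complete 12·21/440 = 63/110 of the job.
So 47/110 remains.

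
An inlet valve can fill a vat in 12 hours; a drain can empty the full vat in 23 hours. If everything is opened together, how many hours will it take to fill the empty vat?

Net rate = 1/12 − 1/23 = (23 − 12)/276 = 11/276 per hour.
Filling time = 1 ÷ (11/276) = 276/11 hours.

276/11 hours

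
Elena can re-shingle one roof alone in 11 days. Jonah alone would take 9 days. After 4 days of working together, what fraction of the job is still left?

19/99

Combined rate: 1/11 + 1/9 = (9 + 11)/99 = 20/99 per day.
In 4 days they complete 4·20/99 = 80/99 of the job.
So 19/99 remains.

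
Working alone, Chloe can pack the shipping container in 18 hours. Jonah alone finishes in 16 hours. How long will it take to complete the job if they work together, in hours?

144/17 hours

Combined rate: 1/18 + 1/16 = (8 + 9)/144 = 17/144 per hour.
Time = 1 ÷ (17/144) = 144/17 hours.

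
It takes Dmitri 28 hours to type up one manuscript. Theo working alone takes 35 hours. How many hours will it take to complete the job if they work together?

With two workers the combined time is the product over the sum: 28·35/(28+35) = 980/63 = 140/9 hours.

140/9 hours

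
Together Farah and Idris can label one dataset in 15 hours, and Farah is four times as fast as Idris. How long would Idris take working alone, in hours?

75 hours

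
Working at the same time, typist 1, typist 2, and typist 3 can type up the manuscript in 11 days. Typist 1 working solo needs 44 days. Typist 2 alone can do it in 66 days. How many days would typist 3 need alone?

Combined rate is 1/11 per day.
Known contribution: 1/44 + 1/66 = (3 + 2)/132 = 5/132 per day.
So typist 3's rate is 1/11 − 5/132 = 7/132, meaning 132/7 days alone.

132/7 days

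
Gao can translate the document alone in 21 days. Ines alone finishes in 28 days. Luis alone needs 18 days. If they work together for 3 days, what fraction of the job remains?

7/12

Combined rate: 1/21 + 1/28 + 1/18 = (12 + 9 + 14)/252 = 35/252 = 5/36 per day.
In 3 days they complete 3·5/36 = 5/12 of the job.
So 7/12 remains.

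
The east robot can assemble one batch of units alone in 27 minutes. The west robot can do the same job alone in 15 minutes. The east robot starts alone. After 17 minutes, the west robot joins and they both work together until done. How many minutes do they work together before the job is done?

In the first 17 minutes the east robot alone does 17/27 of the job, leaving 10/27.
Once everyone is working, combined rate: 1/27 + 1/15 = (5 + 9)/135 = 14/135 per minute.
Remaining 10/27 at 14/135 per minute takes 25/7 minutes.

25/7 minutes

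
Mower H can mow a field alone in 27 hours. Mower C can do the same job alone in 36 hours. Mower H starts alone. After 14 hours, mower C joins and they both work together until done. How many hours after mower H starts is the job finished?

In the first 14 hours mower H alone does 14/27 of the job, leaving 13/27.
Once everyone is working, combined rate: 1/27 + 1/36 = (4 + 3)/108 = 7/108 per hour.
Remaining 13/27 at 7/108 per hour takes 52/7 hours.
Total from the start = 14 + 52/7 = 150/7 hours.

150/7 hours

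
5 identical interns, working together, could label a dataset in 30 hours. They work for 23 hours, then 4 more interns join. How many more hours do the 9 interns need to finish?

One intern does 1/150 of the job per hour.
After 23 hours with 5 interns, 23/30 is done (7/30 left).
With 9 interns the rate is 9/150 = 3/50, so the rest takes 7/30 ÷ 3/50 = 35/9 hours.

35/9 hours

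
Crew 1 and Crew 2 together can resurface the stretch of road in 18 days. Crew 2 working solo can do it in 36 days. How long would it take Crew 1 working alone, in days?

36 days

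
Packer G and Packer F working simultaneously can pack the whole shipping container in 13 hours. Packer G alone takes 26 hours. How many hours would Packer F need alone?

26 hours

Combined rate is 1/13 per hour.
Known contribution: 1/26 per hour.
So Packer F's rate is 1/13 − 1/26 = 1/26, meaning 26 hours alone.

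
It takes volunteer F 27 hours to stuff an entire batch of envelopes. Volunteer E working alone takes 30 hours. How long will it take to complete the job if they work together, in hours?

With two workers the combined time is the product over the sum: 27·30/(27+30) = 810/57 = 270/19 hours.

270/19 hours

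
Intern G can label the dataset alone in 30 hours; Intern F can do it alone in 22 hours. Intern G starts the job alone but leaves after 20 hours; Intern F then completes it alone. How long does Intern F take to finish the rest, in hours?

In 20 hours Intern G does 20/30 = 2/3 of the job, leaving 1/3.
Intern F works at 1/22 per hour, so finishing takes 1/3 ÷ 1/22 = 22/3 hours.

22/3 hours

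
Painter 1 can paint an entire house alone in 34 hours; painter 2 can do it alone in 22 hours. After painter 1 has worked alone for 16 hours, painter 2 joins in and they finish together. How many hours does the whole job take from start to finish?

In 16 hours painter 1 does 16/34 = 8/17 of the job, leaving 9/17.
Painter 1 and painter 2 together work at 14/187 per hour, so finishing takes 9/17 ÷ 14/187 = 99/14 hours.
Total time = 16 + 99/14 = 323/14 hours.

323/14 hours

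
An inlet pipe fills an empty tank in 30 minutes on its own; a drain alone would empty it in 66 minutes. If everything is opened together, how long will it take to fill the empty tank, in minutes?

55 minutes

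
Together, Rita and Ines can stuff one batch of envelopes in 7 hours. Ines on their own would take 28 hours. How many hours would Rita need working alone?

28/3 hours

Combined rate is 1/7 per hour.
Known contribution: 1/28 per hour.
So Rita's rate is 1/7 − 1/28 = 3/28, meaning 28/3 hours alone.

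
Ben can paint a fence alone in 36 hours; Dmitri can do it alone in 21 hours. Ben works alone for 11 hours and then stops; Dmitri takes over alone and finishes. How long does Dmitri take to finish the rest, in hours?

In 11 hours Ben does 11/36 of the job, leaving 25/36.
Dmitri works at 1/21 per hour, so finishing takes 25/36 ÷ 1/21 = 175/12 hours.

175/12 hours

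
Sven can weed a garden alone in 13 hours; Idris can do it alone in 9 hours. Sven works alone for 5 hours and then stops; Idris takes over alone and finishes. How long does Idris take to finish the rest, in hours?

72/13 hours

In 5 hours Sven does 5/13 of the job, leaving 8/13.
Idris works at 1/9 per hour, so finishing takes 8/13 ÷ 1/9 = 72/13 hours.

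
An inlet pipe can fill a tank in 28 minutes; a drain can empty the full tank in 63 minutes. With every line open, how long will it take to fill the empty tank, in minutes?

Net rate = 1/28 − 1/63 = (9 − 4)/252 = 5/252 per minute.
Filling time = 1 ÷ (5/252) = 252/5 minutes.

252/5 minutes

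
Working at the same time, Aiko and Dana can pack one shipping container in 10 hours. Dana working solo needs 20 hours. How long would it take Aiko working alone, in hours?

20 hours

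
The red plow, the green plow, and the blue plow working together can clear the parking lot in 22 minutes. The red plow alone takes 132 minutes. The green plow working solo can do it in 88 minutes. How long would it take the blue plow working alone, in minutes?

Combined rate is 1/22 per minute.
Known contribution: 1/132 + 1/88 = (2 + 3)/264 = 5/264 per minute.
So the blue plow's rate is 1/22 − 5/264 = 7/264, meaning 264/7 minutes alone.

264/7 minutes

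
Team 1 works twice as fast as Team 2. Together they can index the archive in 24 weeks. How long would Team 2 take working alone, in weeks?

72 weeks

Let Team 2's rate be r; then Team 1's rate is 2r, so together (2 + 1)r = 3r = 1/24.
Thus r = 1/72 per week.
Team 2 alone: 72 weeks; Team 1 alone: 36 weeks.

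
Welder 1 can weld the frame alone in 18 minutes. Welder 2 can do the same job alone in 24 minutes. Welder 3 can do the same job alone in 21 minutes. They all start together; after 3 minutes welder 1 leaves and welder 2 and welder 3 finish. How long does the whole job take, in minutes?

28/3 minutes

In the first 3 minutes the combined rate is 73/504, so 73/168 of the job is done, leaving 95/168.
After welder 1 leaves the rate is 5/56 per minute; the remaining 95/168 takes 19/3 minutes.
Total = 3 + 19/3 = 28/3 minutes.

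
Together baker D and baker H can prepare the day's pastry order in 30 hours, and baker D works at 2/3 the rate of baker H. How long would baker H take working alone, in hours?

Let baker H's rate be r; then baker D's rate is (2/3)r, so together (2/3 + 1)r = (5/3)r = 1/30.
Thus r = 1/50 per hour.
Baker H alone: 50 hours; baker D alone: 75 hours.

50 hours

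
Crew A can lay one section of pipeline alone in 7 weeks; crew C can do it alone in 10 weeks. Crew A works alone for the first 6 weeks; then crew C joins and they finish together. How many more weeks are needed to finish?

In 6 weeks crew A does 6/7 of the job, leaving 1/7.
Crew A and crew C together work at 17/70 per week, so finishing takes 1/7 ÷ 17/70 = 10/17 weeks.

10/17 weeks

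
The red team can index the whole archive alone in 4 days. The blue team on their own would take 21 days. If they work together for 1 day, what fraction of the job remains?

59/84

Combined rate: 1/4 + 1/21 = (21 + 4)/84 = 25/84 per day.
In 1 day they complete 1·25/84 = 25/84 of the job.
So 59/84 remains.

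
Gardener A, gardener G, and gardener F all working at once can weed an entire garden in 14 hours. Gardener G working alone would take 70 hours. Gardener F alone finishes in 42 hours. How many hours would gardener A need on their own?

30 hours

Combined rate is 1/14 per hour.
Known contribution: 1/70 + 1/42 = (3 + 5)/210 = 8/210 = 4/105 per hour.
So gardener A's rate is 1/14 − 4/105 = 1/30, meaning 30 hours alone.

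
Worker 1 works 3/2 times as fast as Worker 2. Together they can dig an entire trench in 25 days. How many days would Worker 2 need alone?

Let Worker 2's rate be r; then Worker 1's rate is (3/2)r, so together (3/2 + 1)r = (5/2)r = 1/25.
Thus r = 2/125 per day.
Worker 2 alone: 125/2 days; Worker 1 alone: 125/3 days.

125/2 days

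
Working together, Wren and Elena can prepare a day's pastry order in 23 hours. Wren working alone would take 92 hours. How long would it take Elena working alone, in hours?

92/3 hours

Combined rate is 1/23 per hour.
Known contribution: 1/92 per hour.
So Elena's rate is 1/23 − 1/92 = 3/92, meaning 92/3 hours alone.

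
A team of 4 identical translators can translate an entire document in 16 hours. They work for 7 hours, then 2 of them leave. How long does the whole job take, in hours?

One translator does 1/64 of the job per hour.
After 7 hours with 4 translators, 7/16 is done (9/16 left).
With 2 translators the rate is 2/64 = 1/32, so the rest takes 9/16 ÷ 1/32 = 18 hours.
Total = 7 + 18 = 25 hours.

25 hours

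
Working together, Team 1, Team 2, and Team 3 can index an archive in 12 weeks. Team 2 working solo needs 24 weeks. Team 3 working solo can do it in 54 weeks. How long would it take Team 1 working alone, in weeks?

216/5 weeks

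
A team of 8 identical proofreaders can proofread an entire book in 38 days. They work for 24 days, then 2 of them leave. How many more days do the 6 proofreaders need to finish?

One proofreader does 1/304 of the job per day.
After 24 days with 8 proofreaders, 12/19 is done (7/19 left).
With 6 proofreaders the rate is 6/304 = 3/152, so the rest takes 7/19 ÷ 3/152 = 56/3 days.

56/3 days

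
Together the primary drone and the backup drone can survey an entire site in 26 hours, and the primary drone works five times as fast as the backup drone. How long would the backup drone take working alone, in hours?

156 hours

Let the backup drone's rate be r; then the primary drone's rate is 5r, so together (5 + 1)r = 6r = 1/26.
Thus r = 1/156 per hour.
The backup drone alone: 156 hours; the primary drone alone: 156/5 hours.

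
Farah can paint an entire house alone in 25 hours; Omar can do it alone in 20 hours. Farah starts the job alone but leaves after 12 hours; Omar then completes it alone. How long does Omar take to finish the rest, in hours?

52/5 hours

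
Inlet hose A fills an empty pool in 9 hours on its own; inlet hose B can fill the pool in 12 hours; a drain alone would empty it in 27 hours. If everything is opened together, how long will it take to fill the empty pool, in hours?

108/17 hours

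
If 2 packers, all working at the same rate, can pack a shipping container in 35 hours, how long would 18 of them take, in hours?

35/9 hours

Total work is 2·35 = 70 packer-hours.
With 18 packers: 70/18 = 35/9 hours.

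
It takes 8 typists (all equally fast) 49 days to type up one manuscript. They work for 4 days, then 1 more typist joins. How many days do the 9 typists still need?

40 days

One typist does 1/392 of the job per day.
After 4 days with 8 typists, 4/49 is done (45/49 left).
With 9 typists the rate is 9/392, so the rest takes 45/49 ÷ 9/392 = 40 days.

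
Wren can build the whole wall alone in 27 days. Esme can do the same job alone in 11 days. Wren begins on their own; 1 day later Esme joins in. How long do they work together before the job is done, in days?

In the first 1 day Wren alone does 1/27 of the job, leaving 26/27.
Once everyone is working, combined rate: 1/27 + 1/11 = (11 + 27)/297 = 38/297 per day.
Remaining 26/27 at 38/297 per day takes 143/19 days.

143/19 days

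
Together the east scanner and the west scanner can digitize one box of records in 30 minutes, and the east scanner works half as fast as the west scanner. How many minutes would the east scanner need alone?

90 minutes

Let the west scanner's rate be r; then the east scanner's rate is (1/2)r, so together (1/2 + 1)r = (3/2)r = 1/30.
Thus r = 1/45 per minute.
The west scanner alone: 45 minutes; the east scanner alone: 90 minutes.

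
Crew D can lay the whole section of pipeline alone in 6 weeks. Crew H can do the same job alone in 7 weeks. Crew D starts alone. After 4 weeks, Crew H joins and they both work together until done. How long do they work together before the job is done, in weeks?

14/13 weeks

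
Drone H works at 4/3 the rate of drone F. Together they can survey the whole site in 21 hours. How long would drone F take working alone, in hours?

Let drone F's rate be r; then drone H's rate is (4/3)r, so together (4/3 + 1)r = (7/3)r = 1/21.
Thus r = 1/49 per hour.
Drone F alone: 49 hours; drone H alone: 147/4 hours.

49 hours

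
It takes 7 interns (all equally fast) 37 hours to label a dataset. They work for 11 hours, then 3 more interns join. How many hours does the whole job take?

One intern does 1/259 of the job per hour.
After 11 hours with 7 interns, 11/37 is done (26/37 left).
With 10 interns the rate is 10/259, so the rest takes 26/37 ÷ 10/259 = 91/5 hours.
Total = 11 + 91/5 = 146/5 hours.

146/5 hours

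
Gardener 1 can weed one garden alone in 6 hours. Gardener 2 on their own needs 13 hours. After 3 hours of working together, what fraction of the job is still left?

7/26

Combined rate: 1/6 + 1/13 = (13 + 6)/78 = 19/78 per hour.
In 3 hours they complete 3·19/78 = 19/26 of the job.
So 7/26 remains.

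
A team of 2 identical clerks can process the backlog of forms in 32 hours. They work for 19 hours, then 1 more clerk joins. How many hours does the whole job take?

One clerk does 1/64 of the job per hour.
After 19 hours with 2 clerks, 19/32 is done (13/32 left).
With 3 clerks the rate is 3/64, so the rest takes 13/32 ÷ 3/64 = 26/3 hours.
Total = 19 + 26/3 = 83/3 hours.

83/3 hours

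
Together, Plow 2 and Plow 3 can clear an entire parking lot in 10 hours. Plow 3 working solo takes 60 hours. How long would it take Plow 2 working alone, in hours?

Combined rate is 1/10 per hour.
Known contribution: 1/60 per hour.
So Plow 2's rate is 1/10 − 1/60 = 1/12, meaning 12 hours alone.

12 hours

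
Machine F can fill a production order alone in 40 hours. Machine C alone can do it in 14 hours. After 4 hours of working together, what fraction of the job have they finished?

27/70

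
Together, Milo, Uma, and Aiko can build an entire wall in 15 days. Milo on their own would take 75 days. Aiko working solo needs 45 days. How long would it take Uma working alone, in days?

225/7 days

Combined rate is 1/15 per day.
Known contribution: 1/75 + 1/45 = (3 + 5)/225 = 8/225 per day.
So Uma's rate is 1/15 − 8/225 = 7/225, meaning 225/7 days alone.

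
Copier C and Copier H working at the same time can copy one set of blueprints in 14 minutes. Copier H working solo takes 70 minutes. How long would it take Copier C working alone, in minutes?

35/2 minutes

Combined rate is 1/14 per minute.
Known contribution: 1/70 per minute.
So Copier C's rate is 1/14 − 1/70 = 2/35, meaning 35/2 minutes alone.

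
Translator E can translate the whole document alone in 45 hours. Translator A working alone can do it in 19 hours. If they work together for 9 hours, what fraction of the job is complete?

64/95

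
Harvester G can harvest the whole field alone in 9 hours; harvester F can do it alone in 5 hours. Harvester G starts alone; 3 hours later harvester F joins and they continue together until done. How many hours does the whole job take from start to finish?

36/7 hours

In 3 hours harvester G does 3/9 = 1/3 of the job, leaving 2/3.
Harvester G and harvester F together work at 14/45 per hour, so finishing takes 2/3 ÷ 14/45 = 15/7 hours.
Total time = 3 + 15/7 = 36/7 hours.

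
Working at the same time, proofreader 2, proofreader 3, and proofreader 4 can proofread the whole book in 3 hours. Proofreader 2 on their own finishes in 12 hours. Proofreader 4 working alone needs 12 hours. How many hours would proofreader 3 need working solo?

6 hours

Combined rate is 1/3 per hour.
Known contribution: 1/12 + 1/12 = (1 + 1)/12 = 2/12 = 1/6 per hour.
So proofreader 3's rate is 1/3 − 1/6 = 1/6, meaning 6 hours alone.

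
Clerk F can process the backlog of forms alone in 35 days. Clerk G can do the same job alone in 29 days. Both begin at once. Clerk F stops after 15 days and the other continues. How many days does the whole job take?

116/7 days

In the first 15 days the combined rate is 64/1015, so 192/203 of the job is done, leaving 11/203.
After Clerk F leaves the rate is 1/29 per day; the remaining 11/203 takes 11/7 days.
Total = 15 + 11/7 = 116/7 days.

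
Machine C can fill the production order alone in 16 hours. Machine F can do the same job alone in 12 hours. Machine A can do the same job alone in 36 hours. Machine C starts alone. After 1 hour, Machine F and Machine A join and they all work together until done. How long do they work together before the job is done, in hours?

27/5 hours

In the first 1 hour Machine C alone does 1/16 of the job, leaving 15/16.
Once everyone is working, combined rate: 1/16 + 1/12 + 1/36 = (9 + 12 + 4)/144 = 25/144 per hour.
Remaining 15/16 at 25/144 per hour takes 27/5 hours.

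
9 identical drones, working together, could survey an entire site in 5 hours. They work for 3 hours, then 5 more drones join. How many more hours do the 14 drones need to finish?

One drone does 1/45 of the job per hour.
After 3 hours with 9 drones, 3/5 is done (2/5 left).
With 14 drones the rate is 14/45, so the rest takes 2/5 ÷ 14/45 = 9/7 hours.

9/7 hours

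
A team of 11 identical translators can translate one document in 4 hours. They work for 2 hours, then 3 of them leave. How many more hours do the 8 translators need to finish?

11/4 hours

One translator does 1/44 of the job per hour.
After 2 hours with 11 translators, 1/2 is done (1/2 left).
With 8 translators the rate is 8/44 = 2/11, so the rest takes 1/2 ÷ 2/11 = 11/4 hours.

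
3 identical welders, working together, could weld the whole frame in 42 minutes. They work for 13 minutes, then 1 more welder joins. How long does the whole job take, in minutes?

139/4 minutes

One welder does 1/126 of the job per minute.
After 13 minutes with 3 welders, 13/42 is done (29/42 left).
With 4 welders the rate is 4/126 = 2/63, so the rest takes 29/42 ÷ 2/63 = 87/4 minutes.
Total = 13 + 87/4 = 139/4 minutes.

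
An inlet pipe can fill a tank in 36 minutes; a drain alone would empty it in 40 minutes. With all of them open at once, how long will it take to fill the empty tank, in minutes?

360 minutes

Net rate = 1/36 − 1/40 = (10 − 9)/360 = 1/360 per minute.
Filling time = 1 ÷ (1/360) = 360 minutes.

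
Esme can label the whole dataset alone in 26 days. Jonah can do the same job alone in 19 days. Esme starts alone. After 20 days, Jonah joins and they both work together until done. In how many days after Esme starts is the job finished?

In the first 20 days Esme alone does 20/26 = 10/13 of the job, leaving 3/13.
Once everyone is working, combined rate: 1/26 + 1/19 = (19 + 26)/494 = 45/494 per day.
Remaining 3/13 at 45/494 per day takes 38/15 days.
Total from the start = 20 + 38/15 = 338/15 days.

338/15 days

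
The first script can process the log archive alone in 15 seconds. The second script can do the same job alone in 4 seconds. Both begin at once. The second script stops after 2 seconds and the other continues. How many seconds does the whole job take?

In the first 2 seconds the combined rate is 19/60, so 19/30 of the job is done, leaving 11/30.
After the second script leaves the rate is 1/15 per second; the remaining 11/30 takes 11/2 seconds.
Total = 2 + 11/2 = 15/2 seconds.

15/2 seconds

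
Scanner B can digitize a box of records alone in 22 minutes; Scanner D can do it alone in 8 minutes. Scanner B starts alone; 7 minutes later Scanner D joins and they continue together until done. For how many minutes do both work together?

4 minutes

In 7 minutes Scanner B does 7/22 of the job, leaving 15/22.
Scanner B and Scanner D together work at 15/88 per minute, so finishing takes 15/22 ÷ 15/88 = 4 minutes.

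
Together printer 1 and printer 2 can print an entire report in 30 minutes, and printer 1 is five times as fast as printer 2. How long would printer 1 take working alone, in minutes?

Let printer 2's rate be r; then printer 1's rate is 5r, so together (5 + 1)r = 6r = 1/30.
Thus r = 1/180 per minute.
Printer 2 alone: 180 minutes; printer 1 alone: 36 minutes.

36 minutes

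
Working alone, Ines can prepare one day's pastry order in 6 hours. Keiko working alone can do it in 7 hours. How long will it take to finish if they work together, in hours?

42/13 hours

Combined rate: 1/6 + 1/7 = (7 + 6)/42 = 13/42 per hour.
Time = 1 ÷ (13/42) = 42/13 hours.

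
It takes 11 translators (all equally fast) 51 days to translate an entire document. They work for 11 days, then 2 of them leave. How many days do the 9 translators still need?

440/9 days

One translator does 1/561 of the job per day.
After 11 days with 11 translators, 11/51 is done (40/51 left).
With 9 translators the rate is 9/561 = 3/187, so the rest takes 40/51 ÷ 3/187 = 440/9 days.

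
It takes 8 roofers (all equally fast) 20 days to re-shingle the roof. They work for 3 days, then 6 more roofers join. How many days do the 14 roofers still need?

One roofer does 1/160 of the job per day.
After 3 days with 8 roofers, 3/20 is done (17/20 left).
With 14 roofers the rate is 14/160 = 7/80, so the rest takes 17/20 ÷ 7/80 = 68/7 days.

68/7 days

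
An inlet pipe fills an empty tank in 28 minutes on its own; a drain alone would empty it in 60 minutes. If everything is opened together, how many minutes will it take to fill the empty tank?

Net rate = 1/28 − 1/60 = (15 − 7)/420 = 8/420 = 2/105 per minute.
Filling time = 1 ÷ (2/105) = 105/2 minutes.

105/2 minutes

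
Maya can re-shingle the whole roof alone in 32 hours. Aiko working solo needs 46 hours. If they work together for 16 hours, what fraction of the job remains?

7/46

Combined rate: 1/32 + 1/46 = (23 + 16)/736 = 39/736 per hour.
In 16 hours they complete 16·39/736 = 39/46 of the job.
So 7/46 remains.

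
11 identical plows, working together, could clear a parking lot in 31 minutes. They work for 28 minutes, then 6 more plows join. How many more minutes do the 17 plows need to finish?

One plow does 1/341 of the job per minute.
After 28 minutes with 11 plows, 28/31 is done (3/31 left).
With 17 plows the rate is 17/341, so the rest takes 3/31 ÷ 17/341 = 33/17 minutes.

33/17 minutes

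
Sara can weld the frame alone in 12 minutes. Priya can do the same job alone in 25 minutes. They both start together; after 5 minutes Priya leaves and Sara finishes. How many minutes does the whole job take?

In the first 5 minutes the combined rate is 37/300, so 37/60 of the job is done, leaving 23/60.
After Priya leaves the rate is 1/12 per minute; the remaining 23/60 takes 23/5 minutes.
Total = 5 + 23/5 = 48/5 minutes.

48/5 minutes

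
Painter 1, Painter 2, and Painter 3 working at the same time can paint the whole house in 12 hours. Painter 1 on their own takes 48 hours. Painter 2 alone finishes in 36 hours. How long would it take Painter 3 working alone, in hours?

144/5 hours

Combined rate is 1/12 per hour.
Known contribution: 1/48 + 1/36 = (3 + 4)/144 = 7/144 per hour.
So Painter 3's rate is 1/12 − 7/144 = 5/144, meaning 144/5 hours alone.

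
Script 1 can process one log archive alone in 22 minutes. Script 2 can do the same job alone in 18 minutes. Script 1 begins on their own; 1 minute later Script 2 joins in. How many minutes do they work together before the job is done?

In the first 1 minute Script 1 alone does 1/22 of the job, leaving 21/22.
Once everyone is working, combined rate: 1/22 + 1/18 = (9 + 11)/198 = 20/198 = 10/99 per minute.
Remaining 21/22 at 10/99 per minute takes 189/20 minutes.

189/20 minutes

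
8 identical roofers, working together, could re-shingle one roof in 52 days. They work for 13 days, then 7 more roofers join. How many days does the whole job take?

One roofer does 1/416 of the job per day.
After 13 days with 8 roofers, 1/4 is done (3/4 left).
With 15 roofers the rate is 15/416, so the rest takes 3/4 ÷ 15/416 = 104/5 days.
Total = 13 + 104/5 = 169/5 days.

169/5 days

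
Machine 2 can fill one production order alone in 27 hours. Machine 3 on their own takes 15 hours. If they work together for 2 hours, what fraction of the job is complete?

Combined rate: 1/27 + 1/15 = (5 + 9)/135 = 14/135 per hour.
In 2 hours they complete 2·14/135 = 28/135 of the job.

28/135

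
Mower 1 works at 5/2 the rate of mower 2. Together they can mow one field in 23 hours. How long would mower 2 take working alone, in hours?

161/2 hours

Let mower 2's rate be r; then mower 1's rate is (5/2)r, so together (5/2 + 1)r = (7/2)r = 1/23.
Thus r = 2/161 per hour.
Mower 2 alone: 161/2 hours; mower 1 alone: 161/5 hours.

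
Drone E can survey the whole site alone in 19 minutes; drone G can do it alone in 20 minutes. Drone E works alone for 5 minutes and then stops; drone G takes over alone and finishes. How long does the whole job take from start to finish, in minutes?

375/19 minutes

In 5 minutes drone E does 5/19 of the job, leaving 14/19.
Drone G works at 1/20 per minute, so finishing takes 14/19 ÷ 1/20 = 280/19 minutes.
Total time = 5 + 280/19 = 375/19 minutes.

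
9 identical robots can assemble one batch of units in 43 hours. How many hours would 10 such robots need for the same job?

387/10 hours

Total work is 9·43 = 387 robot-hours.
With 10 robots: 387/10 hours.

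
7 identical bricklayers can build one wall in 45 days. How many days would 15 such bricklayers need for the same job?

Total work is 7·45 = 315 bricklayer-days.
With 15 bricklayers: 315/15 = 21 days.

21 days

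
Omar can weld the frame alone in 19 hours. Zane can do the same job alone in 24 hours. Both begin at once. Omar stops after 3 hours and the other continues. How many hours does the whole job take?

384/19 hours

In the first 3 hours the combined rate is 43/456, so 43/152 of the job is done, leaving 109/152.
After Omar leaves the rate is 1/24 per hour; the remaining 109/152 takes 327/19 hours.
Total = 3 + 327/19 = 384/19 hours.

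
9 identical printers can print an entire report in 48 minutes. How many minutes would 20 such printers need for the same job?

Total work is 9·48 = 432 printer-minutes.
With 20 printers: 432/20 = 108/5 minutes.

108/5 minutes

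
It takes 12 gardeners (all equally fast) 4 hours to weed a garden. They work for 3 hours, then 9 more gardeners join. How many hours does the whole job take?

25/7 hours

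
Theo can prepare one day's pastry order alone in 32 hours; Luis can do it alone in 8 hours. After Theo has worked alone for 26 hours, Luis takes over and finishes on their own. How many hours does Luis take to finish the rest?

In 26 hours Theo does 26/32 = 13/16 of the job, leaving 3/16.
Luis works at 1/8 per hour, so finishing takes 3/16 ÷ 1/8 = 3/2 hours.

3/2 hours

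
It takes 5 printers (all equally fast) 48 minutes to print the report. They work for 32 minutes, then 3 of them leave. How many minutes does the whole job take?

One printer does 1/240 of the job per minute.
After 32 minutes with 5 printers, 2/3 is done (1/3 left).
With 2 printers the rate is 2/240 = 1/120, so the rest takes 1/3 ÷ 1/120 = 40 minutes.
Total = 32 + 40 = 72 minutes.

72 minutes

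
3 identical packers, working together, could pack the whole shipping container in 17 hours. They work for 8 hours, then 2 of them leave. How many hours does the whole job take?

35 hours

One packer does 1/51 of the job per hour.
After 8 hours with 3 packers, 8/17 is done (9/17 left).
With 1 packer the rate is 1/51, so the rest takes 9/17 ÷ 1/51 = 27 hours.
Total = 8 + 27 = 35 hours.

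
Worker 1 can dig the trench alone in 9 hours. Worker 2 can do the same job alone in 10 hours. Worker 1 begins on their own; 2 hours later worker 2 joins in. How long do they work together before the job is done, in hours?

70/19 hours

In the first 2 hours worker 1 alone does 2/9 of the job, leaving 7/9.
Once everyone is working, combined rate: 1/9 + 1/10 = (10 + 9)/90 = 19/90 per hour.
Remaining 7/9 at 19/90 per hour takes 70/19 hours.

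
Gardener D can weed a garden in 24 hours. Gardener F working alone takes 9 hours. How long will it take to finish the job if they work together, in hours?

72/11 hours

With two workers the combined time is the product over the sum: 24·9/(24+9) = 216/33 = 72/11 hours.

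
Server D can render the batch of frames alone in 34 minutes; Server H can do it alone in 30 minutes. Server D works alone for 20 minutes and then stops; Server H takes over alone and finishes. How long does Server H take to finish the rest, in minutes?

In 20 minutes Server D does 20/34 = 10/17 of the job, leaving 7/17.
Server H works at 1/30 per minute, so finishing takes 7/17 ÷ 1/30 = 210/17 minutes.

210/17 minutes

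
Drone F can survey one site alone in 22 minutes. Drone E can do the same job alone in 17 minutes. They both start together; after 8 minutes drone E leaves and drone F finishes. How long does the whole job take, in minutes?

198/17 minutes

In the first 8 minutes the combined rate is 39/374, so 156/187 of the job is done, leaving 31/187.
After drone E leaves the rate is 1/22 per minute; the remaining 31/187 takes 62/17 minutes.
Total = 8 + 62/17 = 198/17 minutes.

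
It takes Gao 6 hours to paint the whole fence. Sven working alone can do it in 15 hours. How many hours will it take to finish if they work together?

30/7 hours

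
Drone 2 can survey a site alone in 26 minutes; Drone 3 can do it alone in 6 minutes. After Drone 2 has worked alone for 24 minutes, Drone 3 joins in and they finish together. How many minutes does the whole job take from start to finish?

195/8 minutes

In 24 minutes Drone 2 does 24/26 = 12/13 of the job, leaving 1/13.
Drone 2 and Drone 3 together work at 8/39 per minute, so finishing takes 1/13 ÷ 8/39 = 3/8 minutes.
Total time = 24 + 3/8 = 195/8 minutes.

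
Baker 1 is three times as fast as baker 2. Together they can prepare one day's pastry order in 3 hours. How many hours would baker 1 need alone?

4 hours

Let baker 2's rate be r; then baker 1's rate is 3r, so together (3 + 1)r = 4r = 1/3.
Thus r = 1/12 per hour.
Baker 2 alone: 12 hours; baker 1 alone: 4 hours.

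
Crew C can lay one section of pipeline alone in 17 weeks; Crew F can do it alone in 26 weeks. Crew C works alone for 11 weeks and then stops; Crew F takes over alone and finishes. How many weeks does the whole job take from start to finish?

In 11 weeks Crew C does 11/17 of the job, leaving 6/17.
Crew F works at 1/26 per week, so finishing takes 6/17 ÷ 1/26 = 156/17 weeks.
Total time = 11 + 156/17 = 343/17 weeks.

343/17 weeks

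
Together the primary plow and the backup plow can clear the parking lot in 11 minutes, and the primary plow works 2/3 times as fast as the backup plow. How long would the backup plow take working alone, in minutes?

55/3 minutes

Let the backup plow's rate be r; then the primary plow's rate is (2/3)r, so together (2/3 + 1)r = (5/3)r = 1/11.
Thus r = 3/55 per minute.
The backup plow alone: 55/3 minutes; the primary plow alone: 55/2 minutes.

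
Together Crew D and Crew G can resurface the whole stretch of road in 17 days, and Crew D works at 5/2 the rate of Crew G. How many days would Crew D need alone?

Let Crew G's rate be r; then Crew D's rate is (5/2)r, so together (5/2 + 1)r = (7/2)r = 1/17.
Thus r = 2/119 per day.
Crew G alone: 119/2 days; Crew D alone: 119/5 days.

119/5 days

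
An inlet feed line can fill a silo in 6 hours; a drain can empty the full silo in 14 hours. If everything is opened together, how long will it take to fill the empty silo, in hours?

21/2 hours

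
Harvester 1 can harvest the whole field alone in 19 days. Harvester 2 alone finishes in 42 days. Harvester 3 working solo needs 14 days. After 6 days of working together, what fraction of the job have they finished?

118/133

Combined rate: 1/19 + 1/42 + 1/14 = (42 + 19 + 57)/798 = 118/798 = 59/399 per day.
In 6 days they complete 6·59/399 = 118/133 of the job.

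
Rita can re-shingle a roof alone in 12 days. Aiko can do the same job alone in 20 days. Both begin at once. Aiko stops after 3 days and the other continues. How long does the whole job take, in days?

In the first 3 days the combined rate is 2/15, so 2/5 of the job is done, leaving 3/5.
After Aiko leaves the rate is 1/12 per day; the remaining 3/5 takes 36/5 days.
Total = 3 + 36/5 = 51/5 days.

51/5 days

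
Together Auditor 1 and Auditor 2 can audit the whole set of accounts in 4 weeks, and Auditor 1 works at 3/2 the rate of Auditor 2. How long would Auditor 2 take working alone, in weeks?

10 weeks

Let Auditor 2's rate be r; then Auditor 1's rate is (3/2)r, so together (3/2 + 1)r = (5/2)r = 1/4.
Thus r = 1/10 per week.
Auditor 2 alone: 10 weeks; Auditor 1 alone: 20/3 weeks.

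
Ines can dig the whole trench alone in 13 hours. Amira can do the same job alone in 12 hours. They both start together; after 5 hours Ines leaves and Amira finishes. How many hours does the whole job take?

In the first 5 hours the combined rate is 25/156, so 125/156 of the job is done, leaving 31/156.
After Ines leaves the rate is 1/12 per hour; the remaining 31/156 takes 31/13 hours.
Total = 5 + 31/13 = 96/13 hours.

96/13 hours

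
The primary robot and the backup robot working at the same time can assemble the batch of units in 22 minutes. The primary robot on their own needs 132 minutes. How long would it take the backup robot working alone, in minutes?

Combined rate is 1/22 per minute.
Known contribution: 1/132 per minute.
So the backup robot's rate is 1/22 − 1/132 = 5/132, meaning 132/5 minutes alone.

132/5 minutes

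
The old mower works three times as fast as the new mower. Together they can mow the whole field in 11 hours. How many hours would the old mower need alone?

Let the new mower's rate be r; then the old mower's rate is 3r, so together (3 + 1)r = 4r = 1/11.
Thus r = 1/44 per hour.
The new mower alone: 44 hours; the old mower alone: 44/3 hours.

44/3 hours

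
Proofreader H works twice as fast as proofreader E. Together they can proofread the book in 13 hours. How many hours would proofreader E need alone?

Let proofreader E's rate be r; then proofreader H's rate is 2r, so together (2 + 1)r = 3r = 1/13.
Thus r = 1/39 per hour.
Proofreader E alone: 39 hours; proofreader H alone: 39/2 hours.

39 hours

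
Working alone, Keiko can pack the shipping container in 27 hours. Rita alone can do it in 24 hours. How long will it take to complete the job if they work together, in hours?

216/17 hours

With two workers the combined time is the product over the sum: 27·24/(27+24) = 648/51 = 216/17 hours.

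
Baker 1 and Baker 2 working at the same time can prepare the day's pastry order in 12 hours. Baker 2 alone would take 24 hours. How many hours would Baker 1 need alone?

Combined rate is 1/12 per hour.
Known contribution: 1/24 per hour.
So Baker 1's rate is 1/12 − 1/24 = 1/24, meaning 24 hours alone.

24 hours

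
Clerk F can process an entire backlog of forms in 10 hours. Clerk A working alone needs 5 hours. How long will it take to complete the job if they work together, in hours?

10/3 hours

With two workers the combined time is the product over the sum: 10·5/(10+5) = 50/15 = 10/3 hours.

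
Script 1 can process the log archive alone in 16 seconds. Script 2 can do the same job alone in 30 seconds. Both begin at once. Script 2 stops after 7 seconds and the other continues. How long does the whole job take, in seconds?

In the first 7 seconds the combined rate is 23/240, so 161/240 of the job is done, leaving 79/240.
After Script 2 leaves the rate is 1/16 per second; the remaining 79/240 takes 79/15 seconds.
Total = 7 + 79/15 = 184/15 seconds.

184/15 seconds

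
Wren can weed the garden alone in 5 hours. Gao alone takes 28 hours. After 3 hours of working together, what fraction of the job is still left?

41/140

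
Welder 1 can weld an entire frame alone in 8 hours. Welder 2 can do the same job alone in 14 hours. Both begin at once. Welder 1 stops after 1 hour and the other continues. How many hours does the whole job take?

In the first 1 hour the combined rate is 11/56, so 11/56 of the job is done, leaving 45/56.
After welder 1 leaves the rate is 1/14 per hour; the remaining 45/56 takes 45/4 hours.
Total = 1 + 45/4 = 49/4 hours.

49/4 hours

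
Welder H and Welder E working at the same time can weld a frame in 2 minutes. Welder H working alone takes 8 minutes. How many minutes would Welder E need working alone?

Combined rate is 1/2 per minute.
Known contribution: 1/8 per minute.
So Welder E's rate is 1/2 − 1/8 = 3/8, meaning 8/3 minutes alone.

8/3 minutes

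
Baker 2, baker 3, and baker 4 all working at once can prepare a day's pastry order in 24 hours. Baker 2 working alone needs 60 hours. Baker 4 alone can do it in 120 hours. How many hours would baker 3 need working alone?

60 hours

Combined rate is 1/24 per hour.
Known contribution: 1/60 + 1/120 = (2 + 1)/120 = 3/120 = 1/40 per hour.
So baker 3's rate is 1/24 − 1/40 = 1/60, meaning 60 hours alone.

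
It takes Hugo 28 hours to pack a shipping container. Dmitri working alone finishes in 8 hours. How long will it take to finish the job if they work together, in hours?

Combined rate: 1/28 + 1/8 = (2 + 7)/56 = 9/56 per hour.
Time = 1 ÷ (9/56) = 56/9 hours.

56/9 hours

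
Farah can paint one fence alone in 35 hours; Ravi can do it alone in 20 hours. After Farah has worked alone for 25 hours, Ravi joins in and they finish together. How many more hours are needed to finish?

In 25 hours Farah does 25/35 = 5/7 of the job, leaving 2/7.
Farah and Ravi together work at 11/140 per hour, so finishing takes 2/7 ÷ 11/140 = 40/11 hours.

40/11 hours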